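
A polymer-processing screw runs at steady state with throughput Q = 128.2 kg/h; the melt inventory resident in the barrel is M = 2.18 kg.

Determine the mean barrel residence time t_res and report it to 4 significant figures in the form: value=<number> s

Convert throughput: Q = 128.2 kg/h = 128.2/3600 = 0.0356111 kg/s
t_res = M / Q_s = 2.18 / 0.0356111 = 61.2168 s

value=61.22 s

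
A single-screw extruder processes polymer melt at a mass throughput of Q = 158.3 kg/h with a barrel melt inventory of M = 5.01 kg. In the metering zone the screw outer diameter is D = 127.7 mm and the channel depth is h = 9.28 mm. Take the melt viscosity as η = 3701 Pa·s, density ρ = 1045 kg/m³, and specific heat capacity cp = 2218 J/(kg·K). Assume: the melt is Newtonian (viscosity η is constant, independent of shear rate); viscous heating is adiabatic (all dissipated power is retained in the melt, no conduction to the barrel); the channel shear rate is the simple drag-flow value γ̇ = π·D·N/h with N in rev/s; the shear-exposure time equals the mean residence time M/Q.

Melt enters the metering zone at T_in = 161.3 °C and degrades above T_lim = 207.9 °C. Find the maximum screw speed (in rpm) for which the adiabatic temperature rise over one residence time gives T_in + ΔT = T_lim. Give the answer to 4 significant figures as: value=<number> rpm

Q_s = Q / 3600 = 158.3 / 3600 = 0.0439722 kg/s
t_res = M / Q_s = 5.01 ÷ 0.0439722 = 113.936 s
D = 127.7 mm = 0.1277 m;  h = 9.28 mm = 0.00928 m
ΔT_a = T_lim − T_in = 207.9 − 161.3 = 46.6 K
γ̇_max² = ΔT_a·ρ·cp / (η·t_res) = [46.6 × 1045 × 2218] / [3701 × 113.936] = 256.145 s⁻²
Take the square root: γ̇_max = √(256.145) = 16.0045 s⁻¹
N_max = γ̇_max·h / (π·D) = 16.0045 · 0.00928 / (π · 0.1277) = 0.370211 rev/s = 22.2127 rpm

value=22.21 rpm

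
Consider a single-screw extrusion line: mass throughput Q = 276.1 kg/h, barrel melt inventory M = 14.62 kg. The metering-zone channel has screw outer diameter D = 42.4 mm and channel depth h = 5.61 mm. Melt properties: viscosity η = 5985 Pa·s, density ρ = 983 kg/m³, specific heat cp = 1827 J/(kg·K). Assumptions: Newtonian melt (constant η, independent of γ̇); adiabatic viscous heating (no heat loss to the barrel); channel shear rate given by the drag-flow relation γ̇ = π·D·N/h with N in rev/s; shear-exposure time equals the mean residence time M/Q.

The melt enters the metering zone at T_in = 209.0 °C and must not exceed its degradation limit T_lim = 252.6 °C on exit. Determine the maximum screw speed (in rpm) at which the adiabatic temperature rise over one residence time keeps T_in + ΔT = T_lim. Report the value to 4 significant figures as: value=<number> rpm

value=20.93 rpm

Q_s = Q / 3600 = 276.1 / 3600 = 0.0766944 kg/s
t_res = M / Q_s = 14.62 ÷ 0.0766944 = 190.627 s
Geometry in SI: D = 42.4 mm → 0.0424 m, h = 5.61 mm → 0.00561 m
ΔT_a = T_lim − T_in = 252.6 °C − 209.0 °C = 43.6 K
γ̇_max² = ΔT_a·ρ·cp / (η·t_res) = [43.6 × 983 × 1827] / [5985 × 190.627] = 68.6327 s⁻²
Take the square root: γ̇_max = √(68.6327) = 8.28448 s⁻¹
N_max = γ̇_max h / (πD) = 8.28448·0.00561/(π·0.0424) = 0.348909 rev/s → ×60 = 20.9346 rpm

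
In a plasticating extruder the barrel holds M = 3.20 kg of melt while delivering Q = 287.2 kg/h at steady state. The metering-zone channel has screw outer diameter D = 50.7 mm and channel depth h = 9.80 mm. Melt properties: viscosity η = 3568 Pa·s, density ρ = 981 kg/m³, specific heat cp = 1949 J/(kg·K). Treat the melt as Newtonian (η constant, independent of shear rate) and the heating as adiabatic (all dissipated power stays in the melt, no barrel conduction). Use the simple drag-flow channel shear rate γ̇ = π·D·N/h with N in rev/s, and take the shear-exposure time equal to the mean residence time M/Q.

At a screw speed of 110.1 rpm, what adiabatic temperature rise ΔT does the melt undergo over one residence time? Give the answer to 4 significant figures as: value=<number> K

Throughput in SI: Q_s = 287.2 kg/h ÷ 3600 s/h = 0.0797778 kg/s
t_res = M / Q_s = 3.20 ÷ 0.0797778 = 40.1114 s
Convert to SI: D = 0.0507 m, h = 0.0098 m, N = 110.1/60 = 1.835 rev/s
γ̇ = π·D·N / h = π · 0.0507 · 1.835 / 0.0098 = 29.8241 s⁻¹
Adiabatic rise: ΔT = η γ̇² t_res / (ρ cp) = 3568·(29.8241)²·40.1114 / (981·1949) = 66.5806 K

value=66.58 K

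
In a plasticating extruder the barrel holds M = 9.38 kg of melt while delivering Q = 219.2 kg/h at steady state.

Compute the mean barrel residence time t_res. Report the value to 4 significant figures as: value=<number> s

Convert throughput: Q = 219.2 kg/h = 219.2/3600 = 0.0608889 kg/s
t_res = M / Q_s = 9.38 ÷ 0.0608889 = 154.051 s

value=154.1 s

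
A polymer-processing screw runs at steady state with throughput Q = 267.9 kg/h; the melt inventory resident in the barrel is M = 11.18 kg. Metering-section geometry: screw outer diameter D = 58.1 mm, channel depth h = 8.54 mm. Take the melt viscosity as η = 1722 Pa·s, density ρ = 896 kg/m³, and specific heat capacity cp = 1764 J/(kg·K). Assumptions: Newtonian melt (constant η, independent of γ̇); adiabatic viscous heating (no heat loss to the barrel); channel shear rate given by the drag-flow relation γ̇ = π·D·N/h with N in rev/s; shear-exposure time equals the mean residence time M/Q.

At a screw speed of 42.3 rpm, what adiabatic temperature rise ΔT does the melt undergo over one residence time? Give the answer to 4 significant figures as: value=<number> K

value=37.16 K

Throughput in SI: Q_s = 267.9 kg/h ÷ 3600 s/h = 0.0744167 kg/s
t_res = M / Q_s = 11.18 ÷ 0.0744167 = 150.235 s
Convert to SI: D = 0.0581 m, h = 0.00854 m, N = 42.3/60 = 0.705 rev/s
γ̇ = π D N / h = (π)(0.0581)(0.705) / 0.00854 = 15.0681 s⁻¹
Adiabatic rise: ΔT = η γ̇² t_res / (ρ cp) = 1722·(15.0681)²·150.235 / (896·1764) = 37.1632 K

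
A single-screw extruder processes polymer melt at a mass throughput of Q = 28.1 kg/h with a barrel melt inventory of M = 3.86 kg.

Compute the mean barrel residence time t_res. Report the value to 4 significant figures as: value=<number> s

value=494.5 s

Q_s = Q / 3600 = 28.1 / 3600 = 0.00780556 kg/s
Mean residence time: t_res = M/Q_s = 3.86 kg / 0.00780556 kg/s = 494.52 s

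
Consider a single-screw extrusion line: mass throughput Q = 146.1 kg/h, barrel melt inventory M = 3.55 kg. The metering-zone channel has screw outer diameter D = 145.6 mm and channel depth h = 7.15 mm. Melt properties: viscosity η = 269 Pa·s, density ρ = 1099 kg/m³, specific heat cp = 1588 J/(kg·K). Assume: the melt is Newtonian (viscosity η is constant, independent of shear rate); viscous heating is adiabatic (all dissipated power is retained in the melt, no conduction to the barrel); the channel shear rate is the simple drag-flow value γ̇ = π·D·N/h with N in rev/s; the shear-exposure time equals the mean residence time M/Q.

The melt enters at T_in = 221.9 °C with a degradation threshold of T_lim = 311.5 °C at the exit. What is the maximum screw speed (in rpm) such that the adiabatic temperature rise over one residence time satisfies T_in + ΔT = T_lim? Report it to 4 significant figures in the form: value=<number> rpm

Q_s = Q / 3600 = 146.1 / 3600 = 0.0405833 kg/s
Mean residence time: t_res = M/Q_s = 3.55 kg / 0.0405833 kg/s = 87.4743 s
D = 145.6 mm = 0.1456 m;  h = 7.15 mm = 0.00715 m
ΔT_a = T_lim − T_in = 311.5 − 221.9 = 89.6 K
Invert ΔT = ηγ̇²t_res/(ρcp) for γ̇: γ̇_max² = ΔT_a ρ cp / (η t_res) = 89.6·1099·1588 / (269·87.4743) = 6645.43 s⁻²
γ̇_max = √6645.43 = 81.5195 s⁻¹
N_max = γ̇_max·h / (π·D) = 81.5195 · 0.00715 / (π · 0.1456) = 1.27426 rev/s = 76.4553 rpm

value=76.46 rpm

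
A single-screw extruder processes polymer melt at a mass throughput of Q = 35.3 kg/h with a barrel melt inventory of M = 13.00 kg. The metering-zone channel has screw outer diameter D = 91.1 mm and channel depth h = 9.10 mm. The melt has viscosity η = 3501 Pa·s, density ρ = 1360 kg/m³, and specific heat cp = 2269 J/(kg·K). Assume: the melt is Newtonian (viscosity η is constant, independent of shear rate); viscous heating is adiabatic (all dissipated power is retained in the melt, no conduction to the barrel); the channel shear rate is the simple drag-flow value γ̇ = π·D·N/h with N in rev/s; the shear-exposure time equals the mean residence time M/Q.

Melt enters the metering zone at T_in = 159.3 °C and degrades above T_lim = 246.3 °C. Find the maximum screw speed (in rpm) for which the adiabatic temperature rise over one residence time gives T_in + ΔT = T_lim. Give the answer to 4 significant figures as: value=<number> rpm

Convert throughput: Q = 35.3 kg/h = 35.3/3600 = 0.00980556 kg/s
Mean residence time: t_res = M/Q_s = 13.00 kg / 0.00980556 kg/s = 1325.78 s
Geometry in SI: D = 91.1 mm → 0.0911 m, h = 9.10 mm → 0.0091 m
ΔT_a = T_lim − T_in = 246.3 °C − 159.3 °C = 87 K
γ̇_max² = ΔT_a·ρ·cp / (η·t_res) = [87 × 1360 × 2269] / [3501 × 1325.78] = 57.8401 s⁻²
γ̇_max = √57.8401 = 7.60527 s⁻¹
Solve γ̇ = πDN/h for N: N_max = γ̇_max·h/(π·D) = 7.60527 × 0.0091 / (π × 0.0911) = 0.241818 rev/s = 14.5091 rpm

value=14.51 rpm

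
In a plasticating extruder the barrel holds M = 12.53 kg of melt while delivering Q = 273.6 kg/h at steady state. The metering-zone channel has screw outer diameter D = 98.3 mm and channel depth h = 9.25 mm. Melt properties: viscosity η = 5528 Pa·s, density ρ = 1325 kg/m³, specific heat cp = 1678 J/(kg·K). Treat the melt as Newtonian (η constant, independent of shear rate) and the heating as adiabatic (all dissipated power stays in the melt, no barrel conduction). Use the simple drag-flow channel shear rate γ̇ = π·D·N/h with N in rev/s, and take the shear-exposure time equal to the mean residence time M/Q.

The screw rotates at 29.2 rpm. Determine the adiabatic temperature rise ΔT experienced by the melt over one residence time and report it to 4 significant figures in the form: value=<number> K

Q_s = Q / 3600 = 273.6 / 3600 = 0.076 kg/s
t_res = M / Q_s = 12.53 / 0.076 = 164.868 s
Convert to SI: D = 0.0983 m, h = 0.00925 m, N = 29.2/60 = 0.486667 rev/s
γ̇ = π·D·N / h = π · 0.0983 · 0.486667 / 0.00925 = 16.2478 s⁻¹
ΔT = η·γ̇²·t_res/(ρ·cp) = [5528 × 16.2478² × 164.868] / [1325 × 1678] = 108.214 K

value=108.2 K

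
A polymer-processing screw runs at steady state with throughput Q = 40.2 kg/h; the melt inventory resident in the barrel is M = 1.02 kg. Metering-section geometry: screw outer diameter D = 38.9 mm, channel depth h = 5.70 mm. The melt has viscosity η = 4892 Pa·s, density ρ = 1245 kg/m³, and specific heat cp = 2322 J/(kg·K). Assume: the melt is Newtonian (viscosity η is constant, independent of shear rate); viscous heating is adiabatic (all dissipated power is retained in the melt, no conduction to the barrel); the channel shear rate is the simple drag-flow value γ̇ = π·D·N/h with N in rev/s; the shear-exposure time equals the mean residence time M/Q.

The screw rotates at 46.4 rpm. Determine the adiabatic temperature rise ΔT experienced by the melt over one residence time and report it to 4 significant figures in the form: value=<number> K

value=42.49 K

Convert throughput: Q = 40.2 kg/h = 40.2/3600 = 0.0111667 kg/s
t_res = M / Q_s = 1.02 / 0.0111667 = 91.3433 s
Geometry in metres: D = 38.9 mm → 0.0389 m, h = 5.70 mm → 0.0057 m; screw speed N = 46.4 rpm = 0.773333 rev/s
Shear rate: γ̇ = πDN/h = π·0.0389·0.773333/0.0057 = 16.5803 s⁻¹
ΔT = η·γ̇²·t_res/(ρ·cp) = [4892 × 16.5803² × 91.3433] / [1245 × 2322] = 42.4927 K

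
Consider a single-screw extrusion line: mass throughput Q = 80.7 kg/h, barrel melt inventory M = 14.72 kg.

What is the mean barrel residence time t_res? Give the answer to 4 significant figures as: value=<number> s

Convert throughput: Q = 80.7 kg/h = 80.7/3600 = 0.0224167 kg/s
t_res = M / Q_s = 14.72 / 0.0224167 = 656.654 s

value=656.7 s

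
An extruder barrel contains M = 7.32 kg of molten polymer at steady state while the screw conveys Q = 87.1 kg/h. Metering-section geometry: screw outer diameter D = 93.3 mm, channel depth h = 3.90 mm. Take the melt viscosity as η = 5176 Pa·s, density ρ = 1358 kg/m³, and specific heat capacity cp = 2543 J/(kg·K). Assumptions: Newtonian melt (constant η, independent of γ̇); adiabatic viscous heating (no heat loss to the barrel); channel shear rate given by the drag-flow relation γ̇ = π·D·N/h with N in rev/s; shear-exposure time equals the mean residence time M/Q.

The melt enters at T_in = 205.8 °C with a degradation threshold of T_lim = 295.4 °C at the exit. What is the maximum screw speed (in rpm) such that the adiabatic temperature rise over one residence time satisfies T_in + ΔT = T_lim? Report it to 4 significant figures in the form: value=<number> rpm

Throughput in SI: Q_s = 87.1 kg/h ÷ 3600 s/h = 0.0241944 kg/s
t_res = M / Q_s = 7.32 / 0.0241944 = 302.549 s
D = 93.3 mm = 0.0933 m;  h = 3.90 mm = 0.0039 m
ΔT_a = T_lim − T_in = 295.4 °C − 205.8 °C = 89.6 K
γ̇_max² = ΔT_a·ρ·cp/(η·t_res) = 89.6·1358·2543/(5176·302.549) = 197.59 s⁻²
Take the square root: γ̇_max = √(197.59) = 14.0567 s⁻¹
N_max = γ̇_max·h / (π·D) = 14.0567 · 0.0039 / (π · 0.0933) = 0.187032 rev/s = 11.2219 rpm

value=11.22 rpm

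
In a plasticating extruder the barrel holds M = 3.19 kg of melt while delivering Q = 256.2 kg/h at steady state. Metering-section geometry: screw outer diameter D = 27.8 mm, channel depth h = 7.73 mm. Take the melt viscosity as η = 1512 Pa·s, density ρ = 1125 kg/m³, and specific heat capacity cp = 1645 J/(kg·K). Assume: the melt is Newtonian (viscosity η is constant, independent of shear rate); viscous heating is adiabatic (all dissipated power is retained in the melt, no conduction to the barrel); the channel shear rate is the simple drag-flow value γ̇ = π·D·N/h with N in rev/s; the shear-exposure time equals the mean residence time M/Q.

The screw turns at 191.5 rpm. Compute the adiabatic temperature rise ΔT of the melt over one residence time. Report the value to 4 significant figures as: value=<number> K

value=47.62 K

Throughput in SI: Q_s = 256.2 kg/h ÷ 3600 s/h = 0.0711667 kg/s
t_res = M / Q_s = 3.19 / 0.0711667 = 44.8244 s
Geometry in metres: D = 27.8 mm → 0.0278 m, h = 7.73 mm → 0.00773 m; screw speed N = 191.5 rpm = 3.19167 rev/s
γ̇ = π·D·N / h = π · 0.0278 · 3.19167 / 0.00773 = 36.0606 s⁻¹
Adiabatic rise: ΔT = η γ̇² t_res / (ρ cp) = 1512·(36.0606)²·44.8244 / (1125·1645) = 47.6226 K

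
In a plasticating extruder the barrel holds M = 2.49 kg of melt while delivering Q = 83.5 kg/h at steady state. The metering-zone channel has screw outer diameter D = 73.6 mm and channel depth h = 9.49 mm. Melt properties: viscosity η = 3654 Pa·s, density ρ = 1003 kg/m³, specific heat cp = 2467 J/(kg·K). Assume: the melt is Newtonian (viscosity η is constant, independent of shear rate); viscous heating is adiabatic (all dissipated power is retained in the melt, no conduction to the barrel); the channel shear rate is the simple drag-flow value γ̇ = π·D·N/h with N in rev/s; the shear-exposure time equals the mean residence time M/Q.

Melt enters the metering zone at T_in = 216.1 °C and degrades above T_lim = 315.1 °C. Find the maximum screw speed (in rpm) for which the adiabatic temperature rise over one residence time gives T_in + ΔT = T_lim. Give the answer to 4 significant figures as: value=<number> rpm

Throughput in SI: Q_s = 83.5 kg/h ÷ 3600 s/h = 0.0231944 kg/s
t_res = M / Q_s = 2.49 ÷ 0.0231944 = 107.353 s
D = 73.6 mm = 0.0736 m;  h = 9.49 mm = 0.00949 m
ΔT_a = T_lim − T_in = 315.1 °C − 216.1 °C = 99 K
γ̇_max² = ΔT_a·ρ·cp / (η·t_res) = [99 × 1003 × 2467] / [3654 × 107.353] = 624.484 s⁻²
Take the square root: γ̇_max = √(624.484) = 24.9897 s⁻¹
N_max = γ̇_max h / (πD) = 24.9897·0.00949/(π·0.0736) = 1.02565 rev/s → ×60 = 61.539 rpm

value=61.54 rpm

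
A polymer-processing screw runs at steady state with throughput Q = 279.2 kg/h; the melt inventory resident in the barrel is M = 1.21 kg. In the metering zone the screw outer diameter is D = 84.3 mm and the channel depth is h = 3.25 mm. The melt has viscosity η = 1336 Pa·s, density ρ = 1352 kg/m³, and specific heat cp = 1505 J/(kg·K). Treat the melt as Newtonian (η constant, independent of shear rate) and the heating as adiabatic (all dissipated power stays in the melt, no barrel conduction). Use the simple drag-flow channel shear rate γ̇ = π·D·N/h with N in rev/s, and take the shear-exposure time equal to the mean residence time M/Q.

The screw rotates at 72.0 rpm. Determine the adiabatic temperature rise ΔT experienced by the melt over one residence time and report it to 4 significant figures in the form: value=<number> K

Convert throughput: Q = 279.2 kg/h = 279.2/3600 = 0.0775556 kg/s
t_res = M / Q_s = 1.21 / 0.0775556 = 15.6017 s
Geometry in metres: D = 84.3 mm → 0.0843 m, h = 3.25 mm → 0.00325 m; screw speed N = 72.0 rpm = 1.2 rev/s
Shear rate: γ̇ = πDN/h = π·0.0843·1.2/0.00325 = 97.7857 s⁻¹
ΔT = η·γ̇²·t_res/(ρ·cp) = [1336 × 97.7857² × 15.6017] / [1352 × 1505] = 97.9527 K

value=97.95 K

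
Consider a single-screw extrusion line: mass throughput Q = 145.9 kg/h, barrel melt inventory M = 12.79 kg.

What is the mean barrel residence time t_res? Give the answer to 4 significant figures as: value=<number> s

Convert throughput: Q = 145.9 kg/h = 145.9/3600 = 0.0405278 kg/s
t_res = M / Q_s = 12.79 ÷ 0.0405278 = 315.586 s

value=315.6 s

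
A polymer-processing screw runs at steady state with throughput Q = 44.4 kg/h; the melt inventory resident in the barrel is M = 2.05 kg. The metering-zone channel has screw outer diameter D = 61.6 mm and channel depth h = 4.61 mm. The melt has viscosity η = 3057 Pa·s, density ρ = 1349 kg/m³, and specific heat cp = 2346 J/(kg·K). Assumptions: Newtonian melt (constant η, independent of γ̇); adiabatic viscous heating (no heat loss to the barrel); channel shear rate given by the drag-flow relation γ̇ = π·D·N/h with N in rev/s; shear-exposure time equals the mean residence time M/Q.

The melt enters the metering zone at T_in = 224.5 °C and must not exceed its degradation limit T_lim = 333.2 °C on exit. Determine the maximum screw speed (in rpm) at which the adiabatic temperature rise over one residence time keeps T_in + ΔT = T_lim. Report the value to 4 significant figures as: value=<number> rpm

Q_s = Q / 3600 = 44.4 / 3600 = 0.0123333 kg/s
t_res = M / Q_s = 2.05 / 0.0123333 = 166.216 s
Convert to metres: D = 0.0616 m, h = 0.00461 m
Allowable rise: ΔT_a = T_lim − T_in = 333.2 − 224.5 = 108.7 K
γ̇_max² = ΔT_a·ρ·cp/(η·t_res) = 108.7·1349·2346/(3057·166.216) = 677.019 s⁻²
Take the square root: γ̇_max = √(677.019) = 26.0196 s⁻¹
N_max = γ̇_max h / (πD) = 26.0196·0.00461/(π·0.0616) = 0.619827 rev/s → ×60 = 37.1896 rpm

value=37.19 rpm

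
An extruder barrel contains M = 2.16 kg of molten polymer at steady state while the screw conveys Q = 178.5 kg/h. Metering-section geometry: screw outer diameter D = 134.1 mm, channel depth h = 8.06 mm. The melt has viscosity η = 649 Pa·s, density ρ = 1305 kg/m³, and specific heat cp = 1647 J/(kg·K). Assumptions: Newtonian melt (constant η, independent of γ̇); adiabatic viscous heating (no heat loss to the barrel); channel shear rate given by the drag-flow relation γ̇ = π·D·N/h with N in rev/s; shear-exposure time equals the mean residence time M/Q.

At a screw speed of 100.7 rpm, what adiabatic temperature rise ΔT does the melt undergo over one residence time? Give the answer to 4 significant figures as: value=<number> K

value=101.2 K

Q_s = Q / 3600 = 178.5 / 3600 = 0.0495833 kg/s
t_res = M / Q_s = 2.16 ÷ 0.0495833 = 43.563 s
D = 134.1 mm = 0.1341 m;  h = 8.06 mm = 0.00806 m;  N = 100.7 rpm / 60 = 1.67833 rev/s
γ̇ = π·D·N / h = π · 0.1341 · 1.67833 / 0.00806 = 87.7247 s⁻¹
ΔT = η·γ̇²·t_res/(ρ·cp) = [649 × 87.7247² × 43.563] / [1305 × 1647] = 101.228 K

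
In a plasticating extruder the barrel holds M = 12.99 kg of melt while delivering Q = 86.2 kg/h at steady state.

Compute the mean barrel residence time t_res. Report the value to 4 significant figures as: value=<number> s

value=542.5 s

Q_s = Q / 3600 = 86.2 / 3600 = 0.0239444 kg/s
Mean residence time: t_res = M/Q_s = 12.99 kg / 0.0239444 kg/s = 542.506 s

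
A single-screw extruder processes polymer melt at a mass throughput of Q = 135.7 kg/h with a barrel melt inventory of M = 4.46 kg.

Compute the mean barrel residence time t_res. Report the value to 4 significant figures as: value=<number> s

value=118.3 s

Convert throughput: Q = 135.7 kg/h = 135.7/3600 = 0.0376944 kg/s
t_res = M / Q_s = 4.46 / 0.0376944 = 118.32 s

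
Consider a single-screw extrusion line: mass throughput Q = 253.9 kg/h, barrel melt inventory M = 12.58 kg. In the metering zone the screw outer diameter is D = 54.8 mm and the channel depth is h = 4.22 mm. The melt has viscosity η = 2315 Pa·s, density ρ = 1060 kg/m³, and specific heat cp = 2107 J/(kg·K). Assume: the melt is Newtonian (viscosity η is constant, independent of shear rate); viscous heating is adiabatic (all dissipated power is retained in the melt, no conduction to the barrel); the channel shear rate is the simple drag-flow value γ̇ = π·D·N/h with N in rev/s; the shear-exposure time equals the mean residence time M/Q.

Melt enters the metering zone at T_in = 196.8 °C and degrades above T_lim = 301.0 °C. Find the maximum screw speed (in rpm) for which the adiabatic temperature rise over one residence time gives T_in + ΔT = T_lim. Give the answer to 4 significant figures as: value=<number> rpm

value=34.92 rpm

Q_s = Q / 3600 = 253.9 / 3600 = 0.0705278 kg/s
t_res = M / Q_s = 12.58 ÷ 0.0705278 = 178.369 s
Convert to metres: D = 0.0548 m, h = 0.00422 m
ΔT_a = T_lim − T_in = 301.0 − 196.8 = 104.2 K
γ̇_max² = ΔT_a·ρ·cp / (η·t_res) = [104.2 × 1060 × 2107] / [2315 × 178.369] = 563.594 s⁻²
γ̇_max = sqrt(563.594) = 23.7401 s⁻¹
Solve γ̇ = πDN/h for N: N_max = γ̇_max·h/(π·D) = 23.7401 × 0.00422 / (π × 0.0548) = 0.581923 rev/s = 34.9154 rpm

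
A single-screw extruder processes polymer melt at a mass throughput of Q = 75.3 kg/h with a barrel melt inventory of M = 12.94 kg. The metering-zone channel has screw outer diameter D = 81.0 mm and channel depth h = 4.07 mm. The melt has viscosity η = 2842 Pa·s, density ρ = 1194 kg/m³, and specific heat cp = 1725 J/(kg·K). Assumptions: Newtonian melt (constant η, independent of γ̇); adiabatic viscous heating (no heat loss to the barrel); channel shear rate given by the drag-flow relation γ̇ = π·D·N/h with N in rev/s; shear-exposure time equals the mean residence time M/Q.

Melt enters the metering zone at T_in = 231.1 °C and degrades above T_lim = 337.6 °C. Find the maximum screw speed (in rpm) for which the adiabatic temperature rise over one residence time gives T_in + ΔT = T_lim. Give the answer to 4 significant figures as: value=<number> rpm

value=10.72 rpm

Q_s = Q / 3600 = 75.3 / 3600 = 0.0209167 kg/s
t_res = M / Q_s = 12.94 / 0.0209167 = 618.645 s
Geometry in SI: D = 81.0 mm → 0.081 m, h = 4.07 mm → 0.00407 m
Allowable rise: ΔT_a = T_lim − T_in = 337.6 − 231.1 = 106.5 K
γ̇_max² = ΔT_a·ρ·cp / (η·t_res) = [106.5 × 1194 × 1725] / [2842 × 618.645] = 124.761 s⁻²
γ̇_max = √124.761 = 11.1696 s⁻¹
N_max = γ̇_max·h / (π·D) = 11.1696 · 0.00407 / (π · 0.081) = 0.178648 rev/s = 10.7189 rpm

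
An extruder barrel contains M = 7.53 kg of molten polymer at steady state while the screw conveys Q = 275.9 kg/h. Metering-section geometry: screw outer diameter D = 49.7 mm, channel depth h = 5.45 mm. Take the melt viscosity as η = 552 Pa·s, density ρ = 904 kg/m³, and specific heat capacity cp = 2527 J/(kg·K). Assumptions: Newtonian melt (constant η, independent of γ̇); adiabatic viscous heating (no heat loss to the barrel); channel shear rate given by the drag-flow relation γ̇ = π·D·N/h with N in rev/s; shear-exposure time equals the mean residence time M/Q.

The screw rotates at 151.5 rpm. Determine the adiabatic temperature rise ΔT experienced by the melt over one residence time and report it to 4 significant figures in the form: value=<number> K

Convert throughput: Q = 275.9 kg/h = 275.9/3600 = 0.0766389 kg/s
t_res = M / Q_s = 7.53 / 0.0766389 = 98.253 s
Convert to SI: D = 0.0497 m, h = 0.00545 m, N = 151.5/60 = 2.525 rev/s
γ̇ = π·D·N / h = π · 0.0497 · 2.525 / 0.00545 = 72.3388 s⁻¹
ΔT = η·γ̇²·t_res/(ρ·cp) = [552 × 72.3388² × 98.253] / [904 × 2527] = 124.238 K

value=124.2 K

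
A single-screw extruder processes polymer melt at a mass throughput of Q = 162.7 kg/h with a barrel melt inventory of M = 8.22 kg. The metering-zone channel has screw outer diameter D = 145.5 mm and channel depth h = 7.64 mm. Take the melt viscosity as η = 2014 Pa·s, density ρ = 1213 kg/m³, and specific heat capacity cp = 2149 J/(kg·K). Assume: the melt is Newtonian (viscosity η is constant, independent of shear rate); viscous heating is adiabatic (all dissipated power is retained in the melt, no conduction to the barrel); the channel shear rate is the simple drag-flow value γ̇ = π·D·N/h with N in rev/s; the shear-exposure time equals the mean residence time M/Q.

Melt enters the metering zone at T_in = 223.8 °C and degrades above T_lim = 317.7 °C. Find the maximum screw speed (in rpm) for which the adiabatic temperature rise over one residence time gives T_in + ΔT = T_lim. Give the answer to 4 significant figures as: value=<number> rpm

value=25.92 rpm

Q_s = Q / 3600 = 162.7 / 3600 = 0.0451944 kg/s
Mean residence time: t_res = M/Q_s = 8.22 kg / 0.0451944 kg/s = 181.881 s
Geometry in SI: D = 145.5 mm → 0.1455 m, h = 7.64 mm → 0.00764 m
ΔT_a = T_lim − T_in = 317.7 °C − 223.8 °C = 93.9 K
γ̇_max² = ΔT_a·ρ·cp / (η·t_res) = [93.9 × 1213 × 2149] / [2014 × 181.881] = 668.216 s⁻²
γ̇_max = sqrt(668.216) = 25.8499 s⁻¹
N_max = γ̇_max h / (πD) = 25.8499·0.00764/(π·0.1455) = 0.432055 rev/s → ×60 = 25.9233 rpm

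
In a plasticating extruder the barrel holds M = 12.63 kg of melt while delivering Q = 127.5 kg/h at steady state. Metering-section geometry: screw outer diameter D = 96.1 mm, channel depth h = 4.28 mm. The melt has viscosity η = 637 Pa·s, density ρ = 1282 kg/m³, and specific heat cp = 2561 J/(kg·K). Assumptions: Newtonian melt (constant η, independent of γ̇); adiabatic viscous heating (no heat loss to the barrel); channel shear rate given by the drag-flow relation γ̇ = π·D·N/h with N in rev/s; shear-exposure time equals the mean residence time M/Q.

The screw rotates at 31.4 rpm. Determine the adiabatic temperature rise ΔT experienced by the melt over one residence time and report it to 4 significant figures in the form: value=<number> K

value=94.29 K

Q_s = Q / 3600 = 127.5 / 3600 = 0.0354167 kg/s
t_res = M / Q_s = 12.63 ÷ 0.0354167 = 356.612 s
Geometry in metres: D = 96.1 mm → 0.0961 m, h = 4.28 mm → 0.00428 m; screw speed N = 31.4 rpm = 0.523333 rev/s
Shear rate: γ̇ = πDN/h = π·0.0961·0.523333/0.00428 = 36.9154 s⁻¹
ΔT = η·γ̇²·t_res/(ρ·cp) = [637 × 36.9154² × 356.612] / [1282 × 2561] = 94.2873 K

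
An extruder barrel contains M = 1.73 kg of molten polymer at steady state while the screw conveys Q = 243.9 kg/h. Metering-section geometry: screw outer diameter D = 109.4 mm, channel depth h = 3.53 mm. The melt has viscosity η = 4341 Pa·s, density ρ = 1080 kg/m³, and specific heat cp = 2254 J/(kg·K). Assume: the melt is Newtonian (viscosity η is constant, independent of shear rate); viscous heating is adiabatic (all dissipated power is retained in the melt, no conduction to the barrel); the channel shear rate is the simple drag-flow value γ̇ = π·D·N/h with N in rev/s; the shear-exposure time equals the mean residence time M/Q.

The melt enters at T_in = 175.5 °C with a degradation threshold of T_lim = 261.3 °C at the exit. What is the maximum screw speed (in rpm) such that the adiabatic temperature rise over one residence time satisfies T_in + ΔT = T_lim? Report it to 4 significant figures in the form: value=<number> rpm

value=26.75 rpm

Convert throughput: Q = 243.9 kg/h = 243.9/3600 = 0.06775 kg/s
Mean residence time: t_res = M/Q_s = 1.73 kg / 0.06775 kg/s = 25.5351 s
D = 109.4 mm = 0.1094 m;  h = 3.53 mm = 0.00353 m
ΔT_a = T_lim − T_in = 261.3 − 175.5 = 85.8 K
γ̇_max² = ΔT_a·ρ·cp / (η·t_res) = [85.8 × 1080 × 2254] / [4341 × 25.5351] = 1884.25 s⁻²
Take the square root: γ̇_max = √(1884.25) = 43.4079 s⁻¹
N_max = γ̇_max h / (πD) = 43.4079·0.00353/(π·0.1094) = 0.445838 rev/s → ×60 = 26.7503 rpm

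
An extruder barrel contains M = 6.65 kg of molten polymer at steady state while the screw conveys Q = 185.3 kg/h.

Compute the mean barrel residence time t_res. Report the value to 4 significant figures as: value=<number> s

value=129.2 s

Q_s = Q / 3600 = 185.3 / 3600 = 0.0514722 kg/s
t_res = M / Q_s = 6.65 ÷ 0.0514722 = 129.196 s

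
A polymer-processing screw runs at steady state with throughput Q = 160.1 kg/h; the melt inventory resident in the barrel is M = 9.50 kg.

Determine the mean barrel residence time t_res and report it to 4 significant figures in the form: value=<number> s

value=213.6 s

Throughput in SI: Q_s = 160.1 kg/h ÷ 3600 s/h = 0.0444722 kg/s
t_res = M / Q_s = 9.50 / 0.0444722 = 213.616 s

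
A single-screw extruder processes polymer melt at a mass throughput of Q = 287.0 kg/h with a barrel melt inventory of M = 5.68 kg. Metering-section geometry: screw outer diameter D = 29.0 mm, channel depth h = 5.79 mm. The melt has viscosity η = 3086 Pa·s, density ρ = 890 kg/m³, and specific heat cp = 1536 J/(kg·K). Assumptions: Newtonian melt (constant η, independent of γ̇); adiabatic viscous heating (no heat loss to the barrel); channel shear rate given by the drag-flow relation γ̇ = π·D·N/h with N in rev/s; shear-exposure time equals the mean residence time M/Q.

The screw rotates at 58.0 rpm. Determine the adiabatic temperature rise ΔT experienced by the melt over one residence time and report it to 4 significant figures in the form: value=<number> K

value=37.21 K

Throughput in SI: Q_s = 287.0 kg/h ÷ 3600 s/h = 0.0797222 kg/s
t_res = M / Q_s = 5.68 / 0.0797222 = 71.2474 s
Convert to SI: D = 0.029 m, h = 0.00579 m, N = 58.0/60 = 0.966667 rev/s
Shear rate: γ̇ = πDN/h = π·0.029·0.966667/0.00579 = 15.2106 s⁻¹
ΔT = η·γ̇²·t_res / (ρ·cp) = 3086 · (15.2106)² · 71.2474 / (890 · 1536) = 37.2114 K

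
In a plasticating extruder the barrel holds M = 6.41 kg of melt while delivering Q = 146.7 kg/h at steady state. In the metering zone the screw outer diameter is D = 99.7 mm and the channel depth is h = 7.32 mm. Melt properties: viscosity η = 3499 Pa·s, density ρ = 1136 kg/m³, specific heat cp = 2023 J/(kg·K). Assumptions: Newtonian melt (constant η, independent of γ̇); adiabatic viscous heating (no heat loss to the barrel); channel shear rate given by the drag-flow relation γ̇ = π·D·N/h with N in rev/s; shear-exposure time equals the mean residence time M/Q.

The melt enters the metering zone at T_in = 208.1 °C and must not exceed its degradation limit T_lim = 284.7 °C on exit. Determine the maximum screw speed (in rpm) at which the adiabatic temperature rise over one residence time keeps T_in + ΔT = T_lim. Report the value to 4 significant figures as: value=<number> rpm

value=25.08 rpm

Q_s = Q / 3600 = 146.7 / 3600 = 0.04075 kg/s
t_res = M / Q_s = 6.41 ÷ 0.04075 = 157.301 s
Convert to metres: D = 0.0997 m, h = 0.00732 m
Allowable rise: ΔT_a = T_lim − T_in = 284.7 − 208.1 = 76.6 K
Invert ΔT = ηγ̇²t_res/(ρcp) for γ̇: γ̇_max² = ΔT_a ρ cp / (η t_res) = 76.6·1136·2023 / (3499·157.301) = 319.837 s⁻²
γ̇_max = √319.837 = 17.884 s⁻¹
Solve γ̇ = πDN/h for N: N_max = γ̇_max·h/(π·D) = 17.884 × 0.00732 / (π × 0.0997) = 0.417956 rev/s = 25.0773 rpm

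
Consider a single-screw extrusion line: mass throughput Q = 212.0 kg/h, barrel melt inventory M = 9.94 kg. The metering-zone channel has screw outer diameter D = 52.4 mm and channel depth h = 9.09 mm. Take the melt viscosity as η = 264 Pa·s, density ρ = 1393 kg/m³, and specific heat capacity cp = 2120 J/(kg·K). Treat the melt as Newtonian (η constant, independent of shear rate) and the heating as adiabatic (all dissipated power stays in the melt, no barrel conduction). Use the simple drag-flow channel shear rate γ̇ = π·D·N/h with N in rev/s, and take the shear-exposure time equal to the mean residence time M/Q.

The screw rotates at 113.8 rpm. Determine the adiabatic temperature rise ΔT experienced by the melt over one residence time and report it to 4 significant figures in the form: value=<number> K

value=17.80 K

Throughput in SI: Q_s = 212.0 kg/h ÷ 3600 s/h = 0.0588889 kg/s
t_res = M / Q_s = 9.94 / 0.0588889 = 168.792 s
Convert to SI: D = 0.0524 m, h = 0.00909 m, N = 113.8/60 = 1.89667 rev/s
Shear rate: γ̇ = πDN/h = π·0.0524·1.89667/0.00909 = 34.3485 s⁻¹
ΔT = η·γ̇²·t_res/(ρ·cp) = [264 × 34.3485² × 168.792] / [1393 × 2120] = 17.8027 K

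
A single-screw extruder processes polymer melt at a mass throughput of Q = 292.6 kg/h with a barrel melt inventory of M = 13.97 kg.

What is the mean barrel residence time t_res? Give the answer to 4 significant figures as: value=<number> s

value=171.9 s

Convert throughput: Q = 292.6 kg/h = 292.6/3600 = 0.0812778 kg/s
t_res = M / Q_s = 13.97 ÷ 0.0812778 = 171.88 s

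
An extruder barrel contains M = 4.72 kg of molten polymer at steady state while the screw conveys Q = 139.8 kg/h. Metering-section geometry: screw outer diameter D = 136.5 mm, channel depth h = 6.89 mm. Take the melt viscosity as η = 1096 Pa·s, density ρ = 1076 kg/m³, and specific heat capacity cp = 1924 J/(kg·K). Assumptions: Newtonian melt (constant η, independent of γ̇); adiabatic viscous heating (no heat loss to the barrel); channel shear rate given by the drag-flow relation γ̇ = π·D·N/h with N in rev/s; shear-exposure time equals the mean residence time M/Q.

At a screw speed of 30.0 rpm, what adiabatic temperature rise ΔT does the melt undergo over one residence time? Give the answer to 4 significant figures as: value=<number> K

Convert throughput: Q = 139.8 kg/h = 139.8/3600 = 0.0388333 kg/s
t_res = M / Q_s = 4.72 ÷ 0.0388333 = 121.545 s
Convert to SI: D = 0.1365 m, h = 0.00689 m, N = 30.0/60 = 0.5 rev/s
γ̇ = π·D·N / h = π · 0.1365 · 0.5 / 0.00689 = 31.1195 s⁻¹
ΔT = η·γ̇²·t_res/(ρ·cp) = [1096 × 31.1195² × 121.545] / [1076 × 1924] = 62.3157 K

value=62.32 K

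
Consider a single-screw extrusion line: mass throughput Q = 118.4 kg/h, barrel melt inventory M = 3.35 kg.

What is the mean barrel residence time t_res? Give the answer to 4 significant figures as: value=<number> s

Throughput in SI: Q_s = 118.4 kg/h ÷ 3600 s/h = 0.0328889 kg/s
t_res = M / Q_s = 3.35 / 0.0328889 = 101.858 s

value=101.9 s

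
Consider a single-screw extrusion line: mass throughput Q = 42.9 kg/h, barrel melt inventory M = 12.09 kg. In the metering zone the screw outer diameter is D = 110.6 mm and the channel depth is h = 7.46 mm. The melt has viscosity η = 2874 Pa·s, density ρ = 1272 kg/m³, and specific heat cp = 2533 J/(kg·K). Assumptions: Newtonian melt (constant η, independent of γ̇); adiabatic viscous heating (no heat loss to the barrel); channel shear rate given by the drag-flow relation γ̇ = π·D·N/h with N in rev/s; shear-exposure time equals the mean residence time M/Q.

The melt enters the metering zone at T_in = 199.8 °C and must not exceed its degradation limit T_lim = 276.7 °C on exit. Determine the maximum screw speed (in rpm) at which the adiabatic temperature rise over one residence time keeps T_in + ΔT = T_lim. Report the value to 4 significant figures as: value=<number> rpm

Throughput in SI: Q_s = 42.9 kg/h ÷ 3600 s/h = 0.0119167 kg/s
Mean residence time: t_res = M/Q_s = 12.09 kg / 0.0119167 kg/s = 1014.55 s
Geometry in SI: D = 110.6 mm → 0.1106 m, h = 7.46 mm → 0.00746 m
ΔT_a = T_lim − T_in = 276.7 °C − 199.8 °C = 76.9 K
γ̇_max² = ΔT_a·ρ·cp/(η·t_res) = 76.9·1272·2533/(2874·1014.55) = 84.9748 s⁻²
Take the square root: γ̇_max = √(84.9748) = 9.21818 s⁻¹
Solve γ̇ = πDN/h for N: N_max = γ̇_max·h/(π·D) = 9.21818 × 0.00746 / (π × 0.1106) = 0.197915 rev/s = 11.8749 rpm

value=11.87 rpm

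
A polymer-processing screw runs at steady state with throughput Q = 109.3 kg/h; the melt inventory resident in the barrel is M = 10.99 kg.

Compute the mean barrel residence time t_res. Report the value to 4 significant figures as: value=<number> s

Convert throughput: Q = 109.3 kg/h = 109.3/3600 = 0.0303611 kg/s
t_res = M / Q_s = 10.99 / 0.0303611 = 361.976 s

value=362.0 s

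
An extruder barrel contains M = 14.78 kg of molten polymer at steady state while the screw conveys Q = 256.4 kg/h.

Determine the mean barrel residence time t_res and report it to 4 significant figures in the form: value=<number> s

Throughput in SI: Q_s = 256.4 kg/h ÷ 3600 s/h = 0.0712222 kg/s
t_res = M / Q_s = 14.78 / 0.0712222 = 207.52 s

value=207.5 s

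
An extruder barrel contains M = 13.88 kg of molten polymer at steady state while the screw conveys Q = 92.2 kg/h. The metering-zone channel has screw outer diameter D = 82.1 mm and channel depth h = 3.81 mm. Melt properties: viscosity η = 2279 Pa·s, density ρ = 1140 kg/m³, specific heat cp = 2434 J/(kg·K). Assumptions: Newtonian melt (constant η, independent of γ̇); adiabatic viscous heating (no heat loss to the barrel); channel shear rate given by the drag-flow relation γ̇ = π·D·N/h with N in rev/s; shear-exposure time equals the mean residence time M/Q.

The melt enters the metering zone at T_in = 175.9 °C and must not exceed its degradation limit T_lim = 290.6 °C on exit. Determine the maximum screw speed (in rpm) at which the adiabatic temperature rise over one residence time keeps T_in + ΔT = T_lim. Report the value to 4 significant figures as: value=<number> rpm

value=14.23 rpm

Convert throughput: Q = 92.2 kg/h = 92.2/3600 = 0.0256111 kg/s
t_res = M / Q_s = 13.88 ÷ 0.0256111 = 541.952 s
Convert to metres: D = 0.0821 m, h = 0.00381 m
ΔT_a = T_lim − T_in = 290.6 °C − 175.9 °C = 114.7 K
γ̇_max² = ΔT_a·ρ·cp / (η·t_res) = [114.7 × 1140 × 2434] / [2279 × 541.952] = 257.682 s⁻²
Take the square root: γ̇_max = √(257.682) = 16.0525 s⁻¹
N_max = γ̇_max h / (πD) = 16.0525·0.00381/(π·0.0821) = 0.237123 rev/s → ×60 = 14.2274 rpm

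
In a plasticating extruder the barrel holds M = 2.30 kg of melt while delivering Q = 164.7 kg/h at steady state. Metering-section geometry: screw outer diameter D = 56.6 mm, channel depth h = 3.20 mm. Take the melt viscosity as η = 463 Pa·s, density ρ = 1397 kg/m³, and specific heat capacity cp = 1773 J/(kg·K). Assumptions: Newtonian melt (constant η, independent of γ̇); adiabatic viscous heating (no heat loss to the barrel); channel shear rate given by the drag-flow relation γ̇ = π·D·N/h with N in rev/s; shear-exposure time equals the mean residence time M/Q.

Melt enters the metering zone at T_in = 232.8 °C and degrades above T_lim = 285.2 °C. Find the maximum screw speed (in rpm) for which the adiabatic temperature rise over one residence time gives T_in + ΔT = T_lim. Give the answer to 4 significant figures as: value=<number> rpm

value=80.63 rpm

Q_s = Q / 3600 = 164.7 / 3600 = 0.04575 kg/s
t_res = M / Q_s = 2.30 ÷ 0.04575 = 50.2732 s
D = 56.6 mm = 0.0566 m;  h = 3.20 mm = 0.0032 m
ΔT_a = T_lim − T_in = 285.2 − 232.8 = 52.4 K
γ̇_max² = ΔT_a·ρ·cp / (η·t_res) = [52.4 × 1397 × 1773] / [463 × 50.2732] = 5575.95 s⁻²
Take the square root: γ̇_max = √(5575.95) = 74.6723 s⁻¹
Solve γ̇ = πDN/h for N: N_max = γ̇_max·h/(π·D) = 74.6723 × 0.0032 / (π × 0.0566) = 1.34383 rev/s = 80.6296 rpm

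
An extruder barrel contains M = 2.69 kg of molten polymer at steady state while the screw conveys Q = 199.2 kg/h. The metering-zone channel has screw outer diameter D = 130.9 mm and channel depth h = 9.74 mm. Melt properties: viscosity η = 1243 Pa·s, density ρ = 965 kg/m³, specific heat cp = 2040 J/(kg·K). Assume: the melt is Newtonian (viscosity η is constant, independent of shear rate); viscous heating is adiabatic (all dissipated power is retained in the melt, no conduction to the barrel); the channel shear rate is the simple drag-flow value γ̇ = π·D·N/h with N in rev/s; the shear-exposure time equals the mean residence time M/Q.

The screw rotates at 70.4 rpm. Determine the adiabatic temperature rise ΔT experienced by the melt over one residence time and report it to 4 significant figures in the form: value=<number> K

value=75.33 K

Q_s = Q / 3600 = 199.2 / 3600 = 0.0553333 kg/s
Mean residence time: t_res = M/Q_s = 2.69 kg / 0.0553333 kg/s = 48.6145 s
Geometry in metres: D = 130.9 mm → 0.1309 m, h = 9.74 mm → 0.00974 m; screw speed N = 70.4 rpm = 1.17333 rev/s
Shear rate: γ̇ = πDN/h = π·0.1309·1.17333/0.00974 = 49.5395 s⁻¹
Adiabatic rise: ΔT = η γ̇² t_res / (ρ cp) = 1243·(49.5395)²·48.6145 / (965·2040) = 75.3326 K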